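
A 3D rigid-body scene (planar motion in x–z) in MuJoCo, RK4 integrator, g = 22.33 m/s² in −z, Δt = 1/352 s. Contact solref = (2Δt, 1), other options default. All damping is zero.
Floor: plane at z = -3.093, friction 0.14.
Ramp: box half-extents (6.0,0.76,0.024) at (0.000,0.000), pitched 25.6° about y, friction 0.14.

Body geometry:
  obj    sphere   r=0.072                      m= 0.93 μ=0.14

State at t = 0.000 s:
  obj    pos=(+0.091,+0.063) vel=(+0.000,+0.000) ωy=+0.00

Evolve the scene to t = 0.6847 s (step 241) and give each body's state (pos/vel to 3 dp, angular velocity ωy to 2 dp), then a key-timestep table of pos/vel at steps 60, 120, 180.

State at t = 0.6847 s:
  obj    pos=(+1.548,-0.635) vel=(+4.256,-2.039) ωy=+65.52

Key-timestep trajectory:
   step    t(s)  obj.x    obj.z    obj.vx   obj.vz 
     60  0.1705   +0.181  +0.020  +1.060  -0.508
    120  0.3409   +0.452  -0.110  +2.119  -1.015
    180  0.5114   +0.904  -0.327  +3.179  -1.523


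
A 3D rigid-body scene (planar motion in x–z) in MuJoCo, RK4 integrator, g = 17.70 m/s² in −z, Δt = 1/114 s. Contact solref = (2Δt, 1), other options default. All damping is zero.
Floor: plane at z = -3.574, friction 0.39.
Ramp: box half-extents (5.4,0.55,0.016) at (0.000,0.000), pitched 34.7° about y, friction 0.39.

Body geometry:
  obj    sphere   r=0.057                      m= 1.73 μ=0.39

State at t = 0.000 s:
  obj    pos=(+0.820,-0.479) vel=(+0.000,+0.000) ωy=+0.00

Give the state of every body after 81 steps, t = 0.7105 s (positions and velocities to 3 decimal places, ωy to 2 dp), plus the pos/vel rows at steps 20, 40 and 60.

State at t = 0.7105 s:
  obj    pos=(+2.314,-1.513) vel=(+4.204,-2.911) ωy=+89.68

Key-timestep trajectory:
   step    t(s)  obj.x    obj.z    obj.vx   obj.vz 
     20  0.1754   +0.911  -0.542  +1.038  -0.719
     40  0.3509   +1.184  -0.731  +2.076  -1.438
     60  0.5263   +1.640  -1.047  +3.114  -2.156


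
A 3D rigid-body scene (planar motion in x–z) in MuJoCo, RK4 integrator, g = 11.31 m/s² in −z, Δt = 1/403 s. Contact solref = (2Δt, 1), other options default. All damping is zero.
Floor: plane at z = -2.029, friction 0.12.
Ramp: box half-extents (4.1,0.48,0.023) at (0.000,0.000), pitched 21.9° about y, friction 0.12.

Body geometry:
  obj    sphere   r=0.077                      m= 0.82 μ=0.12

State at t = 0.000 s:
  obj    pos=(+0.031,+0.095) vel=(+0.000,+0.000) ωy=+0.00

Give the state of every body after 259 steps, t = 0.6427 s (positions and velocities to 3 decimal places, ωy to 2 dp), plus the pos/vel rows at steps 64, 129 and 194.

State at t = 0.6427 s:
  obj    pos=(+0.609,-0.137) vel=(+1.797,-0.722) ωy=+25.14

Key-timestep trajectory:
   step    t(s)  obj.x    obj.z    obj.vx   obj.vz 
     64  0.1588   +0.066  +0.081  +0.444  -0.179
    129  0.3201   +0.174  +0.038  +0.895  -0.360
    194  0.4814   +0.355  -0.035  +1.346  -0.541


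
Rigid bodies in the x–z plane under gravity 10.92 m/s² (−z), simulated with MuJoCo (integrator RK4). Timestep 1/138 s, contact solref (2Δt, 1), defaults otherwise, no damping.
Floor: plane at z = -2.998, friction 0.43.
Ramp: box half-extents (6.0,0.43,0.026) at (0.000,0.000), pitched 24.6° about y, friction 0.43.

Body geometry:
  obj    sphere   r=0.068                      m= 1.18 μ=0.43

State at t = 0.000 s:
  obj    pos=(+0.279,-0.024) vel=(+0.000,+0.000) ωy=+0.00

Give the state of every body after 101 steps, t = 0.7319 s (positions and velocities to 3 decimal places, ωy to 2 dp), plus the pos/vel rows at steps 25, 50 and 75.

State at t = 0.7319 s:
  obj    pos=(+1.070,-0.386) vel=(+2.161,-0.989) ωy=+34.94

Key-timestep trajectory:
   step    t(s)  obj.x    obj.z    obj.vx   obj.vz 
     25  0.1812   +0.327  -0.047  +0.535  -0.245
     50  0.3623   +0.473  -0.113  +1.070  -0.490
     75  0.5435   +0.715  -0.224  +1.605  -0.735


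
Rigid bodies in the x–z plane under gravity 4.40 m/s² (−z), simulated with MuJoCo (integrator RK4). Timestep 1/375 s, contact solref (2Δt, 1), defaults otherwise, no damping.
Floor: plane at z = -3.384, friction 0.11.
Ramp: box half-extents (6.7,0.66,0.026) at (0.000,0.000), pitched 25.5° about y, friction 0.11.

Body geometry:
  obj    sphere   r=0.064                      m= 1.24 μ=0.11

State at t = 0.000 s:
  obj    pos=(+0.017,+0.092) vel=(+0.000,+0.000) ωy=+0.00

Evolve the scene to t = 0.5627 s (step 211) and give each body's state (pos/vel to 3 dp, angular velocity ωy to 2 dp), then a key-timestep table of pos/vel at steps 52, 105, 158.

State at t = 0.5627 s:
  obj    pos=(+0.225,-0.008) vel=(+0.740,-0.352) ωy=+9.60

Key-timestep trajectory:
   step    t(s)  obj.x    obj.z    obj.vx   obj.vz 
     52  0.1387   +0.030  +0.086  +0.184  -0.083
    105  0.2800   +0.068  +0.067  +0.368  -0.176
    158  0.4213   +0.134  +0.036  +0.552  -0.272


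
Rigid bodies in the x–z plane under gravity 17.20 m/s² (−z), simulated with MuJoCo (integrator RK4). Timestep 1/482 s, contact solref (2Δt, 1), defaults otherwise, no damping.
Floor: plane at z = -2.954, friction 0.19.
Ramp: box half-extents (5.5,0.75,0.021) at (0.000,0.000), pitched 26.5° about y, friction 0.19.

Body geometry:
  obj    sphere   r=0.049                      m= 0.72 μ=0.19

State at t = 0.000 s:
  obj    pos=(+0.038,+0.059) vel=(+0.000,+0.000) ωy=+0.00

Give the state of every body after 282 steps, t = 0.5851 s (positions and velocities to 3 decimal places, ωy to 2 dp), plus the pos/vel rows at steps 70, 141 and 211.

State at t = 0.5851 s:
  obj    pos=(+0.878,-0.359) vel=(+2.870,-1.431) ωy=+65.44

Key-timestep trajectory:
   step    t(s)  obj.x    obj.z    obj.vx   obj.vz 
     70  0.1452   +0.090  +0.033  +0.713  -0.355
    141  0.2925   +0.248  -0.045  +1.435  -0.716
    211  0.4378   +0.508  -0.175  +2.148  -1.071


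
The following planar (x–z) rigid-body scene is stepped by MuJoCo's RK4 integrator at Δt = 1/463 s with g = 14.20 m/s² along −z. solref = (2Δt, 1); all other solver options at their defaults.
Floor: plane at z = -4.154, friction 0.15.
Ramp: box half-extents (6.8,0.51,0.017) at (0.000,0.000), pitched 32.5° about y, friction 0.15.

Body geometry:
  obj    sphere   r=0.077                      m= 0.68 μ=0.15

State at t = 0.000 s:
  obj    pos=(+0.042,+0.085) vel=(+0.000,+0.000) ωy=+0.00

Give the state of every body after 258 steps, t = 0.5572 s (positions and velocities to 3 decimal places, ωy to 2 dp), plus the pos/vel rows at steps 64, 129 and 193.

State at t = 0.5572 s:
  obj    pos=(+0.806,-0.402) vel=(+2.734,-1.764) ωy=+32.41

Key-timestep trajectory:
   step    t(s)  obj.x    obj.z    obj.vx   obj.vz 
     64  0.1382   +0.089  +0.055  +0.682  -0.428
    129  0.2786   +0.233  -0.037  +1.371  -0.873
    193  0.4168   +0.469  -0.188  +2.044  -1.323


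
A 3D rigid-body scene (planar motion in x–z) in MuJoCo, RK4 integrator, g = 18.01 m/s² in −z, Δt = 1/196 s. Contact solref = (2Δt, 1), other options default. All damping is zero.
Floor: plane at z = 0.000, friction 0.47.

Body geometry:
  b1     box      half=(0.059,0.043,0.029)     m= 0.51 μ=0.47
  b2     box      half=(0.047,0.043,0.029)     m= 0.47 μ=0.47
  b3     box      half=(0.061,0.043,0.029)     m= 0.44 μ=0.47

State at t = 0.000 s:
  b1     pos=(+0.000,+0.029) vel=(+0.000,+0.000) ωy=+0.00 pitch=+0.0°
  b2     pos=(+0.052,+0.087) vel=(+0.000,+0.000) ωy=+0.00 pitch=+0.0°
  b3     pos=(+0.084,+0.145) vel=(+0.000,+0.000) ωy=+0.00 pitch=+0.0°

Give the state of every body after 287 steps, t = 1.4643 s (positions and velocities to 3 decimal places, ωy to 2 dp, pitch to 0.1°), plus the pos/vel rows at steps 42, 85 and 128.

State at t = 1.4643 s:
  b1     pos=(+0.000,+0.029) vel=(+0.000,+0.000) ωy=+0.00 pitch=+0.0°
  b2     pos=(+0.101,+0.047) vel=(+0.000,+0.000) ωy=+0.00 pitch=+90.0°
  b3     pos=(+0.280,+0.029) vel=(+0.000,+0.000) ωy=+0.00 pitch=+180.0°

Key-timestep trajectory:
   step    t(s)  b1.x    b1.z    b1.vx   b1.vz   b2.x    b2.z    b2.vx   b2.vz   b3.x    b3.z    b3.vx   b3.vz 
     42  0.2143   +0.000  +0.029  +0.000  +0.000   +0.083  +0.074  +0.356  -0.573   +0.154  +0.073  +0.586  -1.383
     85  0.4337   +0.000  +0.029  +0.000  +0.000   +0.127  +0.055  +0.015  +0.001   +0.264  +0.047  +0.613  -0.580
    128  0.6531   +0.000  +0.029  +0.000  +0.000   +0.102  +0.048  -0.377  -0.239   +0.280  +0.029  +0.000  +0.000


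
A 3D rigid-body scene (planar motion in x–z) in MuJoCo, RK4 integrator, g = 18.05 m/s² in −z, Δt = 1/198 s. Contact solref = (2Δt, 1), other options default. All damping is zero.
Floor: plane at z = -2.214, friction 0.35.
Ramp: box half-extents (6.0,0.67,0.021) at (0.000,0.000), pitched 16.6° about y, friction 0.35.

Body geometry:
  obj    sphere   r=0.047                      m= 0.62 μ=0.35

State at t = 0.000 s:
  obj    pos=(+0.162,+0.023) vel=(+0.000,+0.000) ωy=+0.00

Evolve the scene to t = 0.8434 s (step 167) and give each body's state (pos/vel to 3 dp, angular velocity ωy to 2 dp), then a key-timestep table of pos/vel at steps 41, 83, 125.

State at t = 0.8434 s:
  obj    pos=(+1.417,-0.352) vel=(+2.977,-0.887) ωy=+66.09

Key-timestep trajectory:
   step    t(s)  obj.x    obj.z    obj.vx   obj.vz 
     41  0.2071   +0.238  +0.000  +0.731  -0.218
     83  0.4192   +0.472  -0.070  +1.480  -0.441
    125  0.6313   +0.865  -0.187  +2.228  -0.664


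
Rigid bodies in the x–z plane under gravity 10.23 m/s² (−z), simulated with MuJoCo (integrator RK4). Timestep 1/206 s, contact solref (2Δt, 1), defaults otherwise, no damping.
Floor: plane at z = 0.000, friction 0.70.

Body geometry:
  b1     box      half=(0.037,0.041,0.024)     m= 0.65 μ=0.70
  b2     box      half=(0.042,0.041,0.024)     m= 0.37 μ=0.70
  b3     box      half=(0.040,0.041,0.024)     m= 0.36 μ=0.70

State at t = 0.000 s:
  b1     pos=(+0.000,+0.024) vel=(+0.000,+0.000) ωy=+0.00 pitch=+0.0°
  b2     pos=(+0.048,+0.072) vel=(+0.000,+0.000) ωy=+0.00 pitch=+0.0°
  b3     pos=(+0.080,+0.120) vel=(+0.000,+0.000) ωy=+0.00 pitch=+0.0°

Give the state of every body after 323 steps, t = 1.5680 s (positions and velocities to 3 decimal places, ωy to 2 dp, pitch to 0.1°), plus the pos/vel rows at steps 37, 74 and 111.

State at t = 1.5680 s:
  b1     pos=(+0.000,+0.024) vel=(+0.000,+0.000) ωy=+0.00 pitch=+0.0°
  b2     pos=(+0.089,+0.042) vel=(+0.000,+0.000) ωy=+0.00 pitch=+90.0°
  b3     pos=(+0.159,+0.040) vel=(+0.000,+0.000) ωy=+0.00 pitch=+90.0°

Key-timestep trajectory:
   step    t(s)  b1.x    b1.z    b1.vx   b1.vz   b2.x    b2.z    b2.vx   b2.vz   b3.x    b3.z    b3.vx   b3.vz 
     37  0.1796   +0.000  +0.024  +0.000  +0.000   +0.069  +0.047  +0.280  +0.040   +0.134  +0.043  +0.349  -0.030
     74  0.3592   +0.000  +0.024  +0.000  +0.000   +0.101  +0.047  -0.014  -0.004   +0.172  +0.045  +0.008  +0.001
    111  0.5388   +0.000  +0.024  +0.000  +0.000   +0.086  +0.043  +0.079  -0.038   +0.156  +0.042  +0.036  -0.016


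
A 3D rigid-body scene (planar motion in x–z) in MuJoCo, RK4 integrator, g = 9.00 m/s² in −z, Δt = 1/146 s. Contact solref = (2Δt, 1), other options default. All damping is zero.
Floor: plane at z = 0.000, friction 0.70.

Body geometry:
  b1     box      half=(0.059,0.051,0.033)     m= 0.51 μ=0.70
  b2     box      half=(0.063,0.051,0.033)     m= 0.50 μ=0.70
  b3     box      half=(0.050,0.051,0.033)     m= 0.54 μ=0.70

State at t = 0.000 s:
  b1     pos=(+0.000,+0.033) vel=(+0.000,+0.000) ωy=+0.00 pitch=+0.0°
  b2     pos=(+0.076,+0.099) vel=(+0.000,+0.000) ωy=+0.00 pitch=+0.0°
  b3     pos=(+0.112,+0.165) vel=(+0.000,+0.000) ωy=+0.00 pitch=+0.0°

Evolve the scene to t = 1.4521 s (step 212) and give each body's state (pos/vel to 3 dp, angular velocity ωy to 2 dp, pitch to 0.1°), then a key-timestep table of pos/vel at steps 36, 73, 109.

State at t = 1.4521 s:
  b1     pos=(+0.000,+0.033) vel=(+0.000,+0.000) ωy=+0.00 pitch=+0.0°
  b2     pos=(+0.139,+0.063) vel=(+0.000,+0.000) ωy=+0.00 pitch=+90.0°
  b3     pos=(+0.300,+0.033) vel=(+0.000,+0.000) ωy=+0.00 pitch=+180.0°

Key-timestep trajectory:
   step    t(s)  b1.x    b1.z    b1.vx   b1.vz   b2.x    b2.z    b2.vx   b2.vz   b3.x    b3.z    b3.vx   b3.vz 
     36  0.2466   +0.000  +0.033  +0.000  +0.000   +0.107  +0.070  +0.217  +0.038   +0.199  +0.052  +0.637  +0.017
     73  0.5000   +0.000  +0.033  +0.000  +0.000   +0.151  +0.068  -0.045  -0.014   +0.302  +0.031  +0.034  -0.020
    109  0.7466   +0.000  +0.033  +0.000  +0.000   +0.141  +0.063  +0.048  +0.053   +0.300  +0.033  +0.000  +0.000


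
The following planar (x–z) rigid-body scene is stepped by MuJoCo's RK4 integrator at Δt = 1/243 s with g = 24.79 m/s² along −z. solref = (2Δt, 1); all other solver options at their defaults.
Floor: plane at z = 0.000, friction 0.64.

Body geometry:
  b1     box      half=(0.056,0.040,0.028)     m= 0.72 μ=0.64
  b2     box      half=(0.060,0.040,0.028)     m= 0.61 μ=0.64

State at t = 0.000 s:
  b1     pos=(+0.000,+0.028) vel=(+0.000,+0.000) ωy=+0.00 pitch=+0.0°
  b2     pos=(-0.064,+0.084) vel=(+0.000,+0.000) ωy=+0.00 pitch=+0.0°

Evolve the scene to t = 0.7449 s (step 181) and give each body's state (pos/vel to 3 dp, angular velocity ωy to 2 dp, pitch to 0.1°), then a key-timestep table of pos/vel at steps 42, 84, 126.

State at t = 0.7449 s:
  b1     pos=(+0.000,+0.028) vel=(+0.000,+0.000) ωy=+0.00 pitch=+0.0°
  b2     pos=(-0.124,+0.060) vel=(+0.000,+0.000) ωy=+0.00 pitch=-90.0°

Key-timestep trajectory:
   step    t(s)  b1.x    b1.z    b1.vx   b1.vz   b2.x    b2.z    b2.vx   b2.vz 
     42  0.1728   +0.000  +0.028  +0.000  +0.000   -0.101  +0.066  -0.349  -0.017
     84  0.3457   +0.000  +0.028  +0.000  +0.000   -0.139  +0.065  +0.098  -0.020
    126  0.5185   +0.000  +0.028  +0.000  +0.000   -0.127  +0.061  -0.082  +0.078


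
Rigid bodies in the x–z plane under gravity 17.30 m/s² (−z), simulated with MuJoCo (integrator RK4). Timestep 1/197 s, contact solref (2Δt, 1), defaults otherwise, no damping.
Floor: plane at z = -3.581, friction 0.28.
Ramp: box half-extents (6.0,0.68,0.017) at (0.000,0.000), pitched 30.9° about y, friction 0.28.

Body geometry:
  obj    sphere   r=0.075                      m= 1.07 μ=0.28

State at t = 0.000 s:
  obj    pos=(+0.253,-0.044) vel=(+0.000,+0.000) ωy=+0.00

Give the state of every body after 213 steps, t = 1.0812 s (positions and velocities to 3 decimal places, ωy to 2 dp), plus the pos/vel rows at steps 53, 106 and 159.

State at t = 1.0812 s:
  obj    pos=(+3.436,-1.949) vel=(+5.888,-3.524) ωy=+91.47

Key-timestep trajectory:
   step    t(s)  obj.x    obj.z    obj.vx   obj.vz 
     53  0.2690   +0.450  -0.162  +1.465  -0.877
    106  0.5381   +1.041  -0.516  +2.930  -1.754
    159  0.8071   +2.027  -1.106  +4.395  -2.630


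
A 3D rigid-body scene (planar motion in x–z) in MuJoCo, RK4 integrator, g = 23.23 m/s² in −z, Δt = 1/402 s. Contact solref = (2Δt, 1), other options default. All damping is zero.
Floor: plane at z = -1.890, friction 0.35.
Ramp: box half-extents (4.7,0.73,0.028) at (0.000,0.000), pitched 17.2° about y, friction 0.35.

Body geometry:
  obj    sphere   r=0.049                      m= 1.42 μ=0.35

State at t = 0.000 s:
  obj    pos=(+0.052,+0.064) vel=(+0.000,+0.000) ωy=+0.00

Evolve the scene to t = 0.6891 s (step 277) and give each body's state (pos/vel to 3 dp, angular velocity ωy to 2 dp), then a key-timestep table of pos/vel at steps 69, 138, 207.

State at t = 0.6891 s:
  obj    pos=(+1.165,-0.280) vel=(+3.230,-1.000) ωy=+68.99

Key-timestep trajectory:
   step    t(s)  obj.x    obj.z    obj.vx   obj.vz 
     69  0.1716   +0.121  +0.043  +0.805  -0.249
    138  0.3433   +0.328  -0.021  +1.609  -0.498
    207  0.5149   +0.674  -0.128  +2.414  -0.747


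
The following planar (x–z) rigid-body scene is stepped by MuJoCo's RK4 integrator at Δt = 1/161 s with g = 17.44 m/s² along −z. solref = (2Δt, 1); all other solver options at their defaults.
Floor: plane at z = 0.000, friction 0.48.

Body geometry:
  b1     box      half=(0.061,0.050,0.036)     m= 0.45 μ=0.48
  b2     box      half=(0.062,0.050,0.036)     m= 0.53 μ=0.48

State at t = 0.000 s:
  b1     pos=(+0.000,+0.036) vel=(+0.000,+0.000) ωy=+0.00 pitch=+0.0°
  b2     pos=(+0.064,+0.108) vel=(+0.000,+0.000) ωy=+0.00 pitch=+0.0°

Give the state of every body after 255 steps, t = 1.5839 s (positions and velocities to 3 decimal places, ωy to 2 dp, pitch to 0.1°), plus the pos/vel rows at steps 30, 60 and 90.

State at t = 1.5839 s:
  b1     pos=(+0.000,+0.036) vel=(+0.000,+0.000) ωy=+0.00 pitch=+0.0°
  b2     pos=(+0.224,+0.036) vel=(+0.000,+0.000) ωy=+0.00 pitch=+180.0°

Key-timestep trajectory:
   step    t(s)  b1.x    b1.z    b1.vx   b1.vz   b2.x    b2.z    b2.vx   b2.vz 
     30  0.1863   +0.000  +0.036  -0.001  +0.000   +0.082  +0.101  +0.264  -0.171
     60  0.3727   +0.000  +0.036  +0.000  +0.000   +0.149  +0.071  +0.185  +0.031
     90  0.5590   +0.000  +0.036  +0.000  +0.000   +0.185  +0.067  +0.364  -0.131


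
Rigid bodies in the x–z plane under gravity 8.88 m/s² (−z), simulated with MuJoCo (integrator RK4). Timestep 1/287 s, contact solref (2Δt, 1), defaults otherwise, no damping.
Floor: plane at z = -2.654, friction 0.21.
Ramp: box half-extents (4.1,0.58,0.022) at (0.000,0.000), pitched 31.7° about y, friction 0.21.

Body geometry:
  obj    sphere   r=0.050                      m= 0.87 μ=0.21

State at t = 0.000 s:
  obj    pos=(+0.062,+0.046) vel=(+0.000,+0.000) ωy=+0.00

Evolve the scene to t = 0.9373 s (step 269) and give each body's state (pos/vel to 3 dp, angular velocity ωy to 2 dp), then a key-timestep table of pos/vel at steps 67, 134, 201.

State at t = 0.9373 s:
  obj    pos=(+1.308,-0.723) vel=(+2.658,-1.642) ωy=+62.47

Key-timestep trajectory:
   step    t(s)  obj.x    obj.z    obj.vx   obj.vz 
     67  0.2334   +0.139  -0.002  +0.662  -0.409
    134  0.4669   +0.371  -0.145  +1.324  -0.818
    201  0.7003   +0.758  -0.383  +1.986  -1.227


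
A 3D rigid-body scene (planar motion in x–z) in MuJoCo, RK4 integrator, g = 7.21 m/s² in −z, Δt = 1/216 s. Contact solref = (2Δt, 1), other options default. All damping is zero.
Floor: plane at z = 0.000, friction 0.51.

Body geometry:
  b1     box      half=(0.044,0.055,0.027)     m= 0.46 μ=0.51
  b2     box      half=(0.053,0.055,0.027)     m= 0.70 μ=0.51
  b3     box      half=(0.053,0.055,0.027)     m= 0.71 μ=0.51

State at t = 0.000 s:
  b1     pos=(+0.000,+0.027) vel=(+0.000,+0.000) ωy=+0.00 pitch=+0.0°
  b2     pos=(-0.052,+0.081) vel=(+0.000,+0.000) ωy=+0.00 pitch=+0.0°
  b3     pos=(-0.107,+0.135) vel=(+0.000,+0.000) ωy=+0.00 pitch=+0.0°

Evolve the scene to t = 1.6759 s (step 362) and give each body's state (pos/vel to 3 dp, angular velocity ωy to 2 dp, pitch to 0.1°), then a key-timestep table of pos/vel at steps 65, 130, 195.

State at t = 1.6759 s:
  b1     pos=(+0.000,+0.027) vel=(+0.000,+0.000) ωy=+0.00 pitch=+0.0°
  b2     pos=(-0.105,+0.053) vel=(+0.000,+0.000) ωy=+0.00 pitch=-90.0°
  b3     pos=(-0.188,+0.053) vel=(+0.000,+0.000) ωy=+0.00 pitch=-90.0°

Key-timestep trajectory:
   step    t(s)  b1.x    b1.z    b1.vx   b1.vz   b2.x    b2.z    b2.vx   b2.vz   b3.x    b3.z    b3.vx   b3.vz 
     65  0.3009   +0.000  +0.027  +0.000  +0.000   -0.096  +0.057  -0.193  -0.069   -0.163  +0.059  -0.203  -0.014
    130  0.6019   +0.000  +0.027  +0.000  +0.000   -0.105  +0.053  -0.088  -0.038   -0.203  +0.058  +0.033  -0.006
    195  0.9028   +0.000  +0.027  +0.000  +0.000   -0.105  +0.053  +0.000  +0.000   -0.187  +0.053  -0.144  -0.068


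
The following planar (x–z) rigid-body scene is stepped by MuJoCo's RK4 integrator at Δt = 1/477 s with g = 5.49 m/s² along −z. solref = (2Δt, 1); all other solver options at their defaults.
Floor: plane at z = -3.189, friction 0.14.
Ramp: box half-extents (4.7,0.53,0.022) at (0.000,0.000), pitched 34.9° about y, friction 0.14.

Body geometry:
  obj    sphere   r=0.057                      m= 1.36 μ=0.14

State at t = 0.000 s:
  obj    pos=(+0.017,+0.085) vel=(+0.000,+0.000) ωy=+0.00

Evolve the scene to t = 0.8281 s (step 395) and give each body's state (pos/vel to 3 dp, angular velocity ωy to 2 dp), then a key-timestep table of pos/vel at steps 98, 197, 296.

State at t = 0.8281 s:
  obj    pos=(+0.723,-0.408) vel=(+1.699,-1.203) ωy=+22.80

Key-timestep trajectory:
   step    t(s)  obj.x    obj.z    obj.vx   obj.vz 
     98  0.2055   +0.060  +0.054  +0.421  -0.300
    197  0.4130   +0.192  -0.038  +0.855  -0.585
    296  0.6205   +0.413  -0.192  +1.277  -0.893


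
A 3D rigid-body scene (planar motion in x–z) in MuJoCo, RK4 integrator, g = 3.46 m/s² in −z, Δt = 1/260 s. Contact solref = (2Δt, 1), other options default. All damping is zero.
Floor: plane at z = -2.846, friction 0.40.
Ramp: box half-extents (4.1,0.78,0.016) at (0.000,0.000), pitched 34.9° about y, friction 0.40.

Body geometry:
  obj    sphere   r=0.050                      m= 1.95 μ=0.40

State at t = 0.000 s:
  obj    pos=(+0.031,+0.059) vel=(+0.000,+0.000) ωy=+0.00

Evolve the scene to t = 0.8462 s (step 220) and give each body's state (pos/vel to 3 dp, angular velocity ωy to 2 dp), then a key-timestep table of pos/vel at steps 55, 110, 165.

State at t = 0.8462 s:
  obj    pos=(+0.446,-0.231) vel=(+0.981,-0.685) ωy=+23.93

Key-timestep trajectory:
   step    t(s)  obj.x    obj.z    obj.vx   obj.vz 
     55  0.2115   +0.057  +0.041  +0.245  -0.171
    110  0.4231   +0.135  -0.014  +0.491  -0.342
    165  0.6346   +0.265  -0.104  +0.736  -0.513


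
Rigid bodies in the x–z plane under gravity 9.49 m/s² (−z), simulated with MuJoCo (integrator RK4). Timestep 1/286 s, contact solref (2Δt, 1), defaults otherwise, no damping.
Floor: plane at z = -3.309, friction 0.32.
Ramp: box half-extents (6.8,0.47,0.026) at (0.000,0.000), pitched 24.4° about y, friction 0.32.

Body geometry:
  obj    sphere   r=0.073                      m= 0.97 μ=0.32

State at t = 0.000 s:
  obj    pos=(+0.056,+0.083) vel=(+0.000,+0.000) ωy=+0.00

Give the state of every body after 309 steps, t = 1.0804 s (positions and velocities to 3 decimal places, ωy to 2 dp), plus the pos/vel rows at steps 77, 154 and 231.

State at t = 1.0804 s:
  obj    pos=(+1.545,-0.592) vel=(+2.755,-1.250) ωy=+41.44

Key-timestep trajectory:
   step    t(s)  obj.x    obj.z    obj.vx   obj.vz 
     77  0.2692   +0.149  +0.041  +0.687  -0.311
    154  0.5385   +0.426  -0.084  +1.373  -0.623
    231  0.8077   +0.888  -0.294  +2.060  -0.934


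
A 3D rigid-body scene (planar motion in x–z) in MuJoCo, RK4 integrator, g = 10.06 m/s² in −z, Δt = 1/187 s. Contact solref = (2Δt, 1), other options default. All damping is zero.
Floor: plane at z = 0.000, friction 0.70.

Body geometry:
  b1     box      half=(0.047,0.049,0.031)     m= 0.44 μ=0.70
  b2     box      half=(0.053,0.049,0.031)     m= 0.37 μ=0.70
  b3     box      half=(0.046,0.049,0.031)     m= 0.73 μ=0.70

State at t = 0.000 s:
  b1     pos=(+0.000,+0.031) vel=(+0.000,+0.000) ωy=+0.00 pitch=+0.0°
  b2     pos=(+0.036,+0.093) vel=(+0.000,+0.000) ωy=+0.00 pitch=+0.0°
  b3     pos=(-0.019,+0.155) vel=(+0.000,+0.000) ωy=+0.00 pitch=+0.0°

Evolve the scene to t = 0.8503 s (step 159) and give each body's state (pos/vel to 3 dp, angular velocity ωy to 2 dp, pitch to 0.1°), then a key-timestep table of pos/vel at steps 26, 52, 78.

State at t = 0.8503 s:
  b1     pos=(+0.000,+0.031) vel=(+0.000,+0.000) ωy=+0.00 pitch=+0.0°
  b2     pos=(+0.036,+0.093) vel=(+0.000,+0.000) ωy=+0.00 pitch=+0.0°
  b3     pos=(-0.126,+0.031) vel=(+0.000,+0.000) ωy=+0.00 pitch=+180.0°

Key-timestep trajectory:
   step    t(s)  b1.x    b1.z    b1.vx   b1.vz   b2.x    b2.z    b2.vx   b2.vz   b3.x    b3.z    b3.vx   b3.vz 
     26  0.1390   +0.000  +0.031  +0.000  +0.000   +0.036  +0.093  +0.001  +0.000   -0.023  +0.154  -0.071  -0.014
     52  0.2781   +0.000  +0.031  +0.000  +0.000   +0.036  +0.093  +0.001  +0.001   -0.045  +0.138  -0.234  -0.409
     78  0.4171   +0.000  +0.031  +0.000  +0.000   +0.036  +0.093  +0.000  +0.000   -0.104  +0.068  -0.520  -0.871


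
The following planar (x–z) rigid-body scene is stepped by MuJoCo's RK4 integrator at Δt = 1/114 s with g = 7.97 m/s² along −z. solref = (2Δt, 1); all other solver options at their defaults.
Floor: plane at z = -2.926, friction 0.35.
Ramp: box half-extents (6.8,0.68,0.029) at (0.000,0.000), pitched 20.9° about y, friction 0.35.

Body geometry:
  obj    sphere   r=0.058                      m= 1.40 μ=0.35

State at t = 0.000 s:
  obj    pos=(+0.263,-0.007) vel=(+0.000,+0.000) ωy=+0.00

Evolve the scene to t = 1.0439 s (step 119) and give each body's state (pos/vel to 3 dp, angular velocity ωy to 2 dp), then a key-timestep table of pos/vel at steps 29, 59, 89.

State at t = 1.0439 s:
  obj    pos=(+1.297,-0.402) vel=(+1.980,-0.756) ωy=+36.54

Key-timestep trajectory:
   step    t(s)  obj.x    obj.z    obj.vx   obj.vz 
     29  0.2544   +0.324  -0.031  +0.483  -0.184
     59  0.5175   +0.517  -0.104  +0.982  -0.375
     89  0.7807   +0.841  -0.228  +1.481  -0.566


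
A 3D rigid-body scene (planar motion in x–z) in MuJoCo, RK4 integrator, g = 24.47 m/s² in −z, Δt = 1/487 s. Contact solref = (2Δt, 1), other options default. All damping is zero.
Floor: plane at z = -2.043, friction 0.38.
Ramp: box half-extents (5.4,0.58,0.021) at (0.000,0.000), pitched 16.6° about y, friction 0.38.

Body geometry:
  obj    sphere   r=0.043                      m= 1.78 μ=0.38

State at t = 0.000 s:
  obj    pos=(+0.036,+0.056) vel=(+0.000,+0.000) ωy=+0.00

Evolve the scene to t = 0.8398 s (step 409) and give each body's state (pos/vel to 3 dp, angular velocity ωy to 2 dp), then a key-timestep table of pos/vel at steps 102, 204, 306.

State at t = 0.8398 s:
  obj    pos=(+1.724,-0.447) vel=(+4.019,-1.198) ωy=+97.52

Key-timestep trajectory:
   step    t(s)  obj.x    obj.z    obj.vx   obj.vz 
    102  0.2094   +0.141  +0.025  +1.002  -0.299
    204  0.4189   +0.456  -0.069  +2.005  -0.598
    306  0.6283   +0.981  -0.226  +3.007  -0.896


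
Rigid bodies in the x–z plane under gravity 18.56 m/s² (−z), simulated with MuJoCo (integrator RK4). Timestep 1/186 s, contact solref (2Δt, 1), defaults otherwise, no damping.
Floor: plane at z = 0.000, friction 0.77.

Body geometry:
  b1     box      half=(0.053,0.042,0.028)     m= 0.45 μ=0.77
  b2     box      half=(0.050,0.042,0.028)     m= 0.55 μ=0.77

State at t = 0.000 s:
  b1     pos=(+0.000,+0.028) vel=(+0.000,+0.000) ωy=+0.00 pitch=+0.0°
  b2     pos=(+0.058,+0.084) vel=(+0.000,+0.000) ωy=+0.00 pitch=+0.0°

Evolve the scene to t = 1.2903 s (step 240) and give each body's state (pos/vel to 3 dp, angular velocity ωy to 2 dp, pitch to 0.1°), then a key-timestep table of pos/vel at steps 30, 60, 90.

State at t = 1.2903 s:
  b1     pos=(+0.000,+0.028) vel=(+0.000,+0.000) ωy=+0.00 pitch=+0.0°
  b2     pos=(+0.183,+0.028) vel=(+0.000,+0.000) ωy=+0.00 pitch=+180.0°

Key-timestep trajectory:
   step    t(s)  b1.x    b1.z    b1.vx   b1.vz   b2.x    b2.z    b2.vx   b2.vz 
     30  0.1613   +0.000  +0.028  +0.000  +0.001   +0.081  +0.064  +0.277  -0.651
     60  0.3226   +0.000  +0.028  +0.000  +0.000   +0.128  +0.057  +0.104  +0.006
     90  0.4839   +0.000  +0.028  +0.000  +0.000   +0.152  +0.053  +0.324  -0.151


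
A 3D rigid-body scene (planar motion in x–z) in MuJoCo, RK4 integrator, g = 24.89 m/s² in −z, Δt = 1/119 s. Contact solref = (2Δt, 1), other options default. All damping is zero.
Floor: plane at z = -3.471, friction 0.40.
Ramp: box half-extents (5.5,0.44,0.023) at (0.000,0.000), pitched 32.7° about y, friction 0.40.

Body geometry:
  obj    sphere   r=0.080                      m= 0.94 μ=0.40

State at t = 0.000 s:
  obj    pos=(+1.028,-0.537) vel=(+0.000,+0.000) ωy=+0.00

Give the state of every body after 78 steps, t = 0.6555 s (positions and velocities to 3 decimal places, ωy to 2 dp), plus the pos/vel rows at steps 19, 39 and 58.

State at t = 0.6555 s:
  obj    pos=(+2.764,-1.652) vel=(+5.297,-3.401) ωy=+78.66

Key-timestep trajectory:
   step    t(s)  obj.x    obj.z    obj.vx   obj.vz 
     19  0.1597   +1.131  -0.604  +1.291  -0.828
     39  0.3277   +1.462  -0.816  +2.649  -1.700
     58  0.4874   +1.988  -1.154  +3.939  -2.529


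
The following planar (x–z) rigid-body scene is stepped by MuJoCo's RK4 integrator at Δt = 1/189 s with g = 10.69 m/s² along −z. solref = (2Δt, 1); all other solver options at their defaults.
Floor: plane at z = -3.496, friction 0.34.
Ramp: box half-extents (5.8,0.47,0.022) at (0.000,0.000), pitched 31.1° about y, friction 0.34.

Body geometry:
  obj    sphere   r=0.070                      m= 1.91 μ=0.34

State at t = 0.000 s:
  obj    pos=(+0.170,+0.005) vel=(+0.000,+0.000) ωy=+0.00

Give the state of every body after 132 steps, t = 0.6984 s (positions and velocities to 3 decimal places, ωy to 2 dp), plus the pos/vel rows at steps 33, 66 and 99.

State at t = 0.6984 s:
  obj    pos=(+0.994,-0.492) vel=(+2.359,-1.423) ωy=+39.34

Key-timestep trajectory:
   step    t(s)  obj.x    obj.z    obj.vx   obj.vz 
     33  0.1746   +0.222  -0.026  +0.590  -0.356
     66  0.3492   +0.376  -0.119  +1.180  -0.712
     99  0.5238   +0.633  -0.275  +1.769  -1.067


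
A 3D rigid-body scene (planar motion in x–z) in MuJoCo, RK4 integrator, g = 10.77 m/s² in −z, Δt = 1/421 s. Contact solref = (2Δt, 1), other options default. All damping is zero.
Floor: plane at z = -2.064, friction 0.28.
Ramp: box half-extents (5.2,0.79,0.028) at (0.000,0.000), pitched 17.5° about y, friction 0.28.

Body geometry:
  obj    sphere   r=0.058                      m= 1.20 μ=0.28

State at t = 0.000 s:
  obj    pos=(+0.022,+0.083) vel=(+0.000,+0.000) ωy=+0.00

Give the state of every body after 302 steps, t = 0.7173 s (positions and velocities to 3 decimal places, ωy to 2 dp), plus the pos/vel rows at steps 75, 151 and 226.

State at t = 0.7173 s:
  obj    pos=(+0.590,-0.096) vel=(+1.583,-0.499) ωy=+28.61

Key-timestep trajectory:
   step    t(s)  obj.x    obj.z    obj.vx   obj.vz 
     75  0.1781   +0.057  +0.072  +0.393  -0.124
    151  0.3587   +0.164  +0.038  +0.791  -0.250
    226  0.5368   +0.340  -0.017  +1.184  -0.373


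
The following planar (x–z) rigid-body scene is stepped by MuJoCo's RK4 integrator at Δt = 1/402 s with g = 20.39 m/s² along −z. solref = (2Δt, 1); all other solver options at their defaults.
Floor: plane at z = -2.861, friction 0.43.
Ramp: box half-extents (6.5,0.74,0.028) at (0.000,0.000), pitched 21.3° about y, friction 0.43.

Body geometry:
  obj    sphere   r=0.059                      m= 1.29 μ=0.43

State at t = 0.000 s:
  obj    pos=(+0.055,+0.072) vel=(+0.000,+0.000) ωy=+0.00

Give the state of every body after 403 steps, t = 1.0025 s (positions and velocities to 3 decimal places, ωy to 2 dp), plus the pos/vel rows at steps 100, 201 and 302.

State at t = 1.0025 s:
  obj    pos=(+2.532,-0.894) vel=(+4.941,-1.927) ωy=+89.89

Key-timestep trajectory:
   step    t(s)  obj.x    obj.z    obj.vx   obj.vz 
    100  0.2488   +0.208  +0.012  +1.226  -0.478
    201  0.5000   +0.671  -0.168  +2.465  -0.961
    302  0.7512   +1.446  -0.470  +3.703  -1.444


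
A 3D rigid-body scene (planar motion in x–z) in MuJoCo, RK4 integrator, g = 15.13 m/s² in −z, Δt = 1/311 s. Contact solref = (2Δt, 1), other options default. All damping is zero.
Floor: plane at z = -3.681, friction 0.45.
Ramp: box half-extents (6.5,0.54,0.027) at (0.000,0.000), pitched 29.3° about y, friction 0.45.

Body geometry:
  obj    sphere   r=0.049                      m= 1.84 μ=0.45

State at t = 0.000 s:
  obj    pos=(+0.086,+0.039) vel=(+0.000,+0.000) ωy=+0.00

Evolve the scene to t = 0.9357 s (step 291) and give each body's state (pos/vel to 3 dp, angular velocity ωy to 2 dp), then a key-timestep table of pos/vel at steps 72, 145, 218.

State at t = 0.9357 s:
  obj    pos=(+2.105,-1.094) vel=(+4.316,-2.422) ωy=+100.98

Key-timestep trajectory:
   step    t(s)  obj.x    obj.z    obj.vx   obj.vz 
     72  0.2315   +0.210  -0.030  +1.068  -0.599
    145  0.4662   +0.587  -0.242  +2.150  -1.207
    218  0.7010   +1.219  -0.597  +3.233  -1.814


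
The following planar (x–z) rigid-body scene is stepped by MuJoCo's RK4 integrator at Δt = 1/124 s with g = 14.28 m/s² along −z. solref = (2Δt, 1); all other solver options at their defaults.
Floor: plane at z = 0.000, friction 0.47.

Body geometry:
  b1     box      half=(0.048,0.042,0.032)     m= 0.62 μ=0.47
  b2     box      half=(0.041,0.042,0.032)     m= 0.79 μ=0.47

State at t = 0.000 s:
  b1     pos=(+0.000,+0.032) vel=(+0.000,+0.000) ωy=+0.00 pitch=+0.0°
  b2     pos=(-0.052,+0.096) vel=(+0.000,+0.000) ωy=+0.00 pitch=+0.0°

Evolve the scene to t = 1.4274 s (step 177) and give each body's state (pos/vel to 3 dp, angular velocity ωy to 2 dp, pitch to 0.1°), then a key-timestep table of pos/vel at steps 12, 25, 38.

State at t = 1.4274 s:
  b1     pos=(+0.000,+0.032) vel=(+0.000,+0.000) ωy=+0.00 pitch=+0.0°
  b2     pos=(-0.093,+0.041) vel=(+0.000,+0.000) ωy=+0.00 pitch=-90.0°

Key-timestep trajectory:
   step    t(s)  b1.x    b1.z    b1.vx   b1.vz   b2.x    b2.z    b2.vx   b2.vz 
     12  0.0968   +0.000  +0.032  +0.001  +0.001   -0.057  +0.095  -0.123  -0.032
     25  0.2016   +0.000  +0.032  +0.000  +0.000   -0.082  +0.070  -0.307  -0.704
     38  0.3065   +0.000  +0.032  +0.000  +0.000   -0.093  +0.040  +0.063  +0.014


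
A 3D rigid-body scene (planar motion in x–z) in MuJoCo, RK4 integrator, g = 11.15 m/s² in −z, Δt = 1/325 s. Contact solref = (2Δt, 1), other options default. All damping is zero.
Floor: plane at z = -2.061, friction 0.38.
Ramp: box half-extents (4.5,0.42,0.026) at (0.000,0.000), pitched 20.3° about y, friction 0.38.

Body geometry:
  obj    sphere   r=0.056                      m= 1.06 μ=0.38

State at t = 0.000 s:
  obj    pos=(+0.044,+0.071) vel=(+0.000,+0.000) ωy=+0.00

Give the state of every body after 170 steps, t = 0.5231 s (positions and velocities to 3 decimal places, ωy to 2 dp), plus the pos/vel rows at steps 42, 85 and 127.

State at t = 0.5231 s:
  obj    pos=(+0.399,-0.060) vel=(+1.356,-0.501) ωy=+25.80

Key-timestep trajectory:
   step    t(s)  obj.x    obj.z    obj.vx   obj.vz 
     42  0.1292   +0.066  +0.063  +0.335  -0.124
     85  0.2615   +0.133  +0.038  +0.678  -0.251
    127  0.3908   +0.242  -0.002  +1.013  -0.375


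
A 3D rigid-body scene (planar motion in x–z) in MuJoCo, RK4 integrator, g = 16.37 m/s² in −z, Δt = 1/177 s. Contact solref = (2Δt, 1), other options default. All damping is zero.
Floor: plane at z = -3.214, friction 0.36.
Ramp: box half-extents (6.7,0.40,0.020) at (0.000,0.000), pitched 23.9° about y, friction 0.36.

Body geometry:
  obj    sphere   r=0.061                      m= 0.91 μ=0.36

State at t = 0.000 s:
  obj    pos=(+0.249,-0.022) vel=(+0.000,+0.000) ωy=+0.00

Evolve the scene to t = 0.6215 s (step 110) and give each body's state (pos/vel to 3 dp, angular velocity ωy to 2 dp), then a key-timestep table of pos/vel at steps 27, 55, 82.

State at t = 0.6215 s:
  obj    pos=(+1.086,-0.392) vel=(+2.692,-1.193) ωy=+48.25

Key-timestep trajectory:
   step    t(s)  obj.x    obj.z    obj.vx   obj.vz 
     27  0.1525   +0.300  -0.044  +0.661  -0.293
     55  0.3107   +0.458  -0.114  +1.346  -0.596
     82  0.4633   +0.714  -0.228  +2.007  -0.889


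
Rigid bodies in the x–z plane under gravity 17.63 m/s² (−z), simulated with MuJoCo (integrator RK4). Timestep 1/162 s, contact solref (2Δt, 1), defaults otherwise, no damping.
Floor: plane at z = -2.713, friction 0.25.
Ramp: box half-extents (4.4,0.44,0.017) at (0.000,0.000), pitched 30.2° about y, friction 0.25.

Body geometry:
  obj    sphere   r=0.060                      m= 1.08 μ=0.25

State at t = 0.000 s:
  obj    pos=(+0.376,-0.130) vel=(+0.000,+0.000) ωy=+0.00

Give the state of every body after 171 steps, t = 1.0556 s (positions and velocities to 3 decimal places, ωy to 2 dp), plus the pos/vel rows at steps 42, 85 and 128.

State at t = 1.0556 s:
  obj    pos=(+3.427,-1.905) vel=(+5.779,-3.364) ωy=+111.41

Key-timestep trajectory:
   step    t(s)  obj.x    obj.z    obj.vx   obj.vz 
     42  0.2593   +0.560  -0.237  +1.420  -0.826
     85  0.5247   +1.130  -0.569  +2.873  -1.672
    128  0.7901   +2.085  -1.125  +4.326  -2.518


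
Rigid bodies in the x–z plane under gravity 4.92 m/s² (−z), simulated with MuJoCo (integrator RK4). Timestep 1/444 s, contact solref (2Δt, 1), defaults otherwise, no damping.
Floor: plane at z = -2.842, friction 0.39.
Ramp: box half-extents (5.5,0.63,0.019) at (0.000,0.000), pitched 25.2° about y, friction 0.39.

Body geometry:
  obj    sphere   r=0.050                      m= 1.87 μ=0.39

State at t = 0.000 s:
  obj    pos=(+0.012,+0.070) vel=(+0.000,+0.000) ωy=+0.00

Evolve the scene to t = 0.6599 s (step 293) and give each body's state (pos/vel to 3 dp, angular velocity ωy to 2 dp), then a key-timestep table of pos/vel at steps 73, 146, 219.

State at t = 0.6599 s:
  obj    pos=(+0.307,-0.068) vel=(+0.893,-0.420) ωy=+19.75

Key-timestep trajectory:
   step    t(s)  obj.x    obj.z    obj.vx   obj.vz 
     73  0.1644   +0.031  +0.062  +0.223  -0.105
    146  0.3288   +0.085  +0.036  +0.445  -0.210
    219  0.4932   +0.177  -0.007  +0.668  -0.314


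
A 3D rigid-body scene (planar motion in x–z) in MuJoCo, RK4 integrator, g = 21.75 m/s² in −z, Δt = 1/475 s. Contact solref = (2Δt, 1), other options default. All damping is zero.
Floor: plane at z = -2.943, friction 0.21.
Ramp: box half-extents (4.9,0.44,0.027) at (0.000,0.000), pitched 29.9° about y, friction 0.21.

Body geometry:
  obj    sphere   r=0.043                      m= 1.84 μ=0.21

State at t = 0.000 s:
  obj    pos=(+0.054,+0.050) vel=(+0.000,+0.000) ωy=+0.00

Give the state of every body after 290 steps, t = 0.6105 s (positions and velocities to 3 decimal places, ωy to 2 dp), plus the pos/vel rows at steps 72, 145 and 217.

State at t = 0.6105 s:
  obj    pos=(+1.305,-0.670) vel=(+4.099,-2.357) ωy=+109.94

Key-timestep trajectory:
   step    t(s)  obj.x    obj.z    obj.vx   obj.vz 
     72  0.1516   +0.131  +0.005  +1.018  -0.585
    145  0.3053   +0.367  -0.130  +2.050  -1.179
    217  0.4568   +0.755  -0.353  +3.067  -1.764


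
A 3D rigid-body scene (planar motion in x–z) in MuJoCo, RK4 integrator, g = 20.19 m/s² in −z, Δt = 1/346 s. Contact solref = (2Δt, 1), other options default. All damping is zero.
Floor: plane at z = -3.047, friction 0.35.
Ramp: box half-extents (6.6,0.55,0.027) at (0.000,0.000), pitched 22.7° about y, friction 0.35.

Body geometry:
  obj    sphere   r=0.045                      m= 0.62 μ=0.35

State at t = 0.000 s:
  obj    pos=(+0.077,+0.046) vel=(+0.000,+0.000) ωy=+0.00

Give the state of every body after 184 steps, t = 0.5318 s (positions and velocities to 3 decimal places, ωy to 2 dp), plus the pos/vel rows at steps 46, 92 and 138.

State at t = 0.5318 s:
  obj    pos=(+0.803,-0.258) vel=(+2.730,-1.142) ωy=+65.76

Key-timestep trajectory:
   step    t(s)  obj.x    obj.z    obj.vx   obj.vz 
     46  0.1329   +0.122  +0.027  +0.683  -0.286
     92  0.2659   +0.259  -0.030  +1.365  -0.571
    138  0.3988   +0.485  -0.125  +2.048  -0.857


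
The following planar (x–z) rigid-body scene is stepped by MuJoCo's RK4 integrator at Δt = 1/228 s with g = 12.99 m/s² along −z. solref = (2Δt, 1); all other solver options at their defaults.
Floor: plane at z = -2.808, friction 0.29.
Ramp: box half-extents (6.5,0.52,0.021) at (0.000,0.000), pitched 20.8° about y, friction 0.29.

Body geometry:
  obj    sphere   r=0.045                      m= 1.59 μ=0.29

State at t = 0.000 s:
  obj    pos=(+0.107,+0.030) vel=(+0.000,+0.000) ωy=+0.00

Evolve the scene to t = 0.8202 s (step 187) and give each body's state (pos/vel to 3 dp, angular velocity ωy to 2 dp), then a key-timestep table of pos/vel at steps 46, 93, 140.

State at t = 0.8202 s:
  obj    pos=(+1.143,-0.364) vel=(+2.526,-0.960) ωy=+60.04

Key-timestep trajectory:
   step    t(s)  obj.x    obj.z    obj.vx   obj.vz 
     46  0.2018   +0.170  +0.006  +0.622  -0.236
     93  0.4079   +0.363  -0.067  +1.256  -0.477
    140  0.6140   +0.688  -0.191  +1.891  -0.718


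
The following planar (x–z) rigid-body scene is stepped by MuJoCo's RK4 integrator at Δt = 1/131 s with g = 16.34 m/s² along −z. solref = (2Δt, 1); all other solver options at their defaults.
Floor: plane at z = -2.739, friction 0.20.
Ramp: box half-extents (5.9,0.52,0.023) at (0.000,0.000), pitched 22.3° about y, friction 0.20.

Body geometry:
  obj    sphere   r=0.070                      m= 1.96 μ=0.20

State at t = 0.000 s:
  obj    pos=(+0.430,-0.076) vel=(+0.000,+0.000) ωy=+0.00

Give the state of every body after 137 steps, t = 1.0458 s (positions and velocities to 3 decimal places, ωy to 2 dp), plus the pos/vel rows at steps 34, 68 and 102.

State at t = 1.0458 s:
  obj    pos=(+2.671,-0.995) vel=(+4.286,-1.758) ωy=+66.15

Key-timestep trajectory:
   step    t(s)  obj.x    obj.z    obj.vx   obj.vz 
     34  0.2595   +0.568  -0.133  +1.064  -0.436
     68  0.5191   +0.982  -0.302  +2.127  -0.873
    102  0.7786   +1.672  -0.585  +3.191  -1.309
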